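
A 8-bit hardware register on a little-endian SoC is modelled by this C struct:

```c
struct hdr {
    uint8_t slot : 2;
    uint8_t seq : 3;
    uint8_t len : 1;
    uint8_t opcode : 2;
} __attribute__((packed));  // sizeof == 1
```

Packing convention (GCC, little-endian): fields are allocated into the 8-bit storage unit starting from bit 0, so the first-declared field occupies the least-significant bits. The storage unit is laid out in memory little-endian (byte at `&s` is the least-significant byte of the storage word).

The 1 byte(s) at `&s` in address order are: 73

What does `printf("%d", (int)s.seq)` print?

[0]=0x73 (little-endian) → word 0x73
slot [0+:2] = (word>>0) & 0x3 = 3
seq [2+:3] = (word>>2) & 0x7 = 4  ←
len [5+:1] = (word>>5) & 0x1 = 1
opcode [6+:2] = (word>>6) & 0x3 = 1

4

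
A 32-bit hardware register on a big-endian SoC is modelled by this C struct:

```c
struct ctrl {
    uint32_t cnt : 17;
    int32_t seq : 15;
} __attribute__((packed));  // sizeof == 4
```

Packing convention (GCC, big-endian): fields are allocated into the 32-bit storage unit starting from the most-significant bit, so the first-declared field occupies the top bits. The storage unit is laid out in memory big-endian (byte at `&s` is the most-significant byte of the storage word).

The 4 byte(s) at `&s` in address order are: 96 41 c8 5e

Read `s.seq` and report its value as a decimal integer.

[0]=0x96 [1]=0x41 [2]=0xc8 [3]=0x5e (big-endian) → word 0x9641c85e
cnt [15+:17] = (word>>15) & 0x1ffff = 76931
seq [0+:15] = (word>>0) & 0x7fff = 18526  ←
seq signed 15b, MSB=1: 18526 - 32768 = -14242

-14242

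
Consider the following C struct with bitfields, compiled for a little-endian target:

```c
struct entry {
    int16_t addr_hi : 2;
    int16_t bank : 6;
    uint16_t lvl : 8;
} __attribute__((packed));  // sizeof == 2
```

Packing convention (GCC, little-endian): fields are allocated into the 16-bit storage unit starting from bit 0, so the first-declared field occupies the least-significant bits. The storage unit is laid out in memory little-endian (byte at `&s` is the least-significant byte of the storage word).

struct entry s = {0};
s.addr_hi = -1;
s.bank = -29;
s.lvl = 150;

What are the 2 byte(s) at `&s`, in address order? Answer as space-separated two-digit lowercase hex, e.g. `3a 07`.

8f 96

[0+:2] addr_hi=-1 & 0x3 = 0x3; word=0x0003
[2+:6] bank=-29 & 0x3f = 0x23; word=0x008f
[8+:8] lvl=150 & 0xff = 0x96; word=0x968f
word = 0x968f → little-endian bytes:
  [0]=0x8f  [1]=0x96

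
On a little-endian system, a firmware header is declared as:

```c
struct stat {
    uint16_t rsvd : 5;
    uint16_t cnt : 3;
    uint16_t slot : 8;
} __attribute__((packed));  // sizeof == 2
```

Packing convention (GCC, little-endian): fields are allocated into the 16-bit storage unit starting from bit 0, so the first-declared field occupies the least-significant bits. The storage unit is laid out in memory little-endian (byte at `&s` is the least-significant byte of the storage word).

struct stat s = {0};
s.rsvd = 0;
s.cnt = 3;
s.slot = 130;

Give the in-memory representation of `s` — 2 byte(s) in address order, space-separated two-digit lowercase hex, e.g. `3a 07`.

60 82

rsvd (5b) val=0 bits=0x0 at bit 0: 0x0000
cnt (3b) val=3 bits=0x3 at bit 5: 0x0060
slot (8b) val=130 bits=0x82 at bit 8: 0x8260
word = 0x8260 → little-endian bytes:
  [0]=0x60  [1]=0x82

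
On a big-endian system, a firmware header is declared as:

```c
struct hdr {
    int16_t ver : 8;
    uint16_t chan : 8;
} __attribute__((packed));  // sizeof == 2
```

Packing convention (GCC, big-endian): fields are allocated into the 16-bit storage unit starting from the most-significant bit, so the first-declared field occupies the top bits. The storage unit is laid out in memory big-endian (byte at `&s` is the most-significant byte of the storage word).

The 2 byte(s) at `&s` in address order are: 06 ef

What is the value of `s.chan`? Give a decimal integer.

239

[0]=0x06 [1]=0xef (big-endian) → word 0x06ef
ver:8 @ bit 8 → (0x06ef>>8)&0xff = 0x6
chan:8 @ bit 0 → (0x06ef>>0)&0xff = 0xef  ←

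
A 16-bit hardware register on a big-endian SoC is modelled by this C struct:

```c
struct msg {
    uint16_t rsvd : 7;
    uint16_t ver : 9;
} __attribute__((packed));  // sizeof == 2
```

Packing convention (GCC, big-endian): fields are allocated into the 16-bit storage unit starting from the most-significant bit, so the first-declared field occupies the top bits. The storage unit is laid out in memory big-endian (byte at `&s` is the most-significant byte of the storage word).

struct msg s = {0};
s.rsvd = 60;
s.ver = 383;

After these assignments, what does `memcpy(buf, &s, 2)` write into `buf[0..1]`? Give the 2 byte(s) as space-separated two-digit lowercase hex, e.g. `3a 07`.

[9+:7] rsvd=60 & 0x7f = 0x3c; word=0x7800
[0+:9] ver=383 & 0x1ff = 0x17f; word=0x797f
word = 0x797f → big-endian bytes:
  [0]=0x79  [1]=0x7f

79 7f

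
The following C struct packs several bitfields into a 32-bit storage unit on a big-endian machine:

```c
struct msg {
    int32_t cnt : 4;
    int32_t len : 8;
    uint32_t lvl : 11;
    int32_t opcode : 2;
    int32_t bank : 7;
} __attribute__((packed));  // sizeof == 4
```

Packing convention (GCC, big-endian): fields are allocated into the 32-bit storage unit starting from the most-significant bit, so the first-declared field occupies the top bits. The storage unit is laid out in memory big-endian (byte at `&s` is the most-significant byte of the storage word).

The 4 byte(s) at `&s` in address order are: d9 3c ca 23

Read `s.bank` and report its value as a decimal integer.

35

[0]=0xd9 [1]=0x3c [2]=0xca [3]=0x23 (big-endian) → word 0xd93cca23
cnt:4 @ bit 28 → (0xd93cca23>>28)&0xf = 0xd
len:8 @ bit 20 → (0xd93cca23>>20)&0xff = 0x93
lvl:11 @ bit 9 → (0xd93cca23>>9)&0x7ff = 0x665
opcode:2 @ bit 7 → (0xd93cca23>>7)&0x3 = 0x0
bank:7 @ bit 0 → (0xd93cca23>>0)&0x7f = 0x23  ←
bank signed 7b, MSB=0: value = 35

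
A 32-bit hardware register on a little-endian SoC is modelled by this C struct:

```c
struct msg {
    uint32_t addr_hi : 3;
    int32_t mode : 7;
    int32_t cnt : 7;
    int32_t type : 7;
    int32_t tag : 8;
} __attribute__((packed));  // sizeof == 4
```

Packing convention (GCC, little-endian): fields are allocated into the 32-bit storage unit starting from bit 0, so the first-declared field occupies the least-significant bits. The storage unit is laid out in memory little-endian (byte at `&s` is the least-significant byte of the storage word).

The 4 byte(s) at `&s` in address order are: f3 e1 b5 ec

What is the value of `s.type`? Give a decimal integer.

-38

[0]=0xf3 [1]=0xe1 [2]=0xb5 [3]=0xec (little-endian) → word 0xecb5e1f3
addr_hi:3 @ bit 0 → (0xecb5e1f3>>0)&0x7 = 0x3
mode:7 @ bit 3 → (0xecb5e1f3>>3)&0x7f = 0x3e
cnt:7 @ bit 10 → (0xecb5e1f3>>10)&0x7f = 0x78
type:7 @ bit 17 → (0xecb5e1f3>>17)&0x7f = 0x5a  ←
tag:8 @ bit 24 → (0xecb5e1f3>>24)&0xff = 0xec
type signed 7b, MSB=1: 90 - 128 = -38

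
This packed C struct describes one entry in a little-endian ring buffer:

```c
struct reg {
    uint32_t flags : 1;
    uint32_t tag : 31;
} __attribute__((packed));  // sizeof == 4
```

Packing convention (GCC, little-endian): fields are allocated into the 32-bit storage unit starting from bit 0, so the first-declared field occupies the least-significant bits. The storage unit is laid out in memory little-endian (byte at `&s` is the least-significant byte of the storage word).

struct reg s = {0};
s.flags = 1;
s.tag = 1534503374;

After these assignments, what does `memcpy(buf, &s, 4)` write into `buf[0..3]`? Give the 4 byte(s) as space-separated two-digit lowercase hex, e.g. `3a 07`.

9d 53 ed b6

[0+:1] flags=1 & 0x1 = 0x1; word=0x00000001
[1+:31] tag=1534503374 & 0x7fffffff = 0x5b76a9ce; word=0xb6ed539d
word = 0xb6ed539d → little-endian bytes:
  [0]=0x9d  [1]=0x53  [2]=0xed  [3]=0xb6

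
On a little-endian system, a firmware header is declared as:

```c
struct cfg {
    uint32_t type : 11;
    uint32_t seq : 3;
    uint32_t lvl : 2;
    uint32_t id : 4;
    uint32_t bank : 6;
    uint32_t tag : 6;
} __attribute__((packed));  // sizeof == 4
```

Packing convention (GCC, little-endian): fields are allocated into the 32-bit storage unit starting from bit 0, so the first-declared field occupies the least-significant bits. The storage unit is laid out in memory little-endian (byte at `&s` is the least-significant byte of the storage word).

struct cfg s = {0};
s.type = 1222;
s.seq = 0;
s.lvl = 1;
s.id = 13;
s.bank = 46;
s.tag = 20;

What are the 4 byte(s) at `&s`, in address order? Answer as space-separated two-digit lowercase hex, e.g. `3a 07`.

type:11 = 1222 → 0x4c6 << 0 → word 0x000004c6
seq:3 = 0 → 0x0 << 11 → word 0x000004c6
lvl:2 = 1 → 0x1 << 14 → word 0x000044c6
id:4 = 13 → 0xd << 16 → word 0x000d44c6
bank:6 = 46 → 0x2e << 20 → word 0x02ed44c6
tag:6 = 20 → 0x14 << 26 → word 0x52ed44c6
word = 0x52ed44c6 → little-endian bytes:
  [0]=0xc6  [1]=0x44  [2]=0xed  [3]=0x52

c6 44 ed 52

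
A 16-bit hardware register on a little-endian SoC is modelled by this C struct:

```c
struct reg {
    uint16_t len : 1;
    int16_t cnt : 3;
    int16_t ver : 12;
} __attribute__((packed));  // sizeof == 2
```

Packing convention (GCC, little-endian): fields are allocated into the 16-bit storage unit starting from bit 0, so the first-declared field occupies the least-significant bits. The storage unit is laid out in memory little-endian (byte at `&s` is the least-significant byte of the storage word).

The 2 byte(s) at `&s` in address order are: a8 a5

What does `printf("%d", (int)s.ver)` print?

-1446

[0]=0xa8 [1]=0xa5 (little-endian) → word 0xa5a8
len:1 @ bit 0 → (0xa5a8>>0)&0x1 = 0x0
cnt:3 @ bit 1 → (0xa5a8>>1)&0x7 = 0x4
ver:12 @ bit 4 → (0xa5a8>>4)&0xfff = 0xa5a  ←
ver signed 12b, MSB=1: 2650 - 4096 = -1446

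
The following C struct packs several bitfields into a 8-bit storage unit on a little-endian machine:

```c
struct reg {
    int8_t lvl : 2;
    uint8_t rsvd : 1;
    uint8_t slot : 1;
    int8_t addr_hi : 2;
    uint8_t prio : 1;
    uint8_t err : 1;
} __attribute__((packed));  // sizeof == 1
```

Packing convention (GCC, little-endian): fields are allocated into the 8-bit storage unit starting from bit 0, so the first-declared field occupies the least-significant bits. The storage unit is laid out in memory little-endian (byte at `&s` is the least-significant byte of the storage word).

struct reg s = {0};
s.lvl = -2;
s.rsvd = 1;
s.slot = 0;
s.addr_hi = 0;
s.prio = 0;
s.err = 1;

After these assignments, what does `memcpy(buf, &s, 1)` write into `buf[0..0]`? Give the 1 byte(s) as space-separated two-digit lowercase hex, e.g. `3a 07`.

86

lvl (2b) val=-2 bits=0x2 at bit 0: 0x02
rsvd (1b) val=1 bits=0x1 at bit 2: 0x06
slot (1b) val=0 bits=0x0 at bit 3: 0x06
addr_hi (2b) val=0 bits=0x0 at bit 4: 0x06
prio (1b) val=0 bits=0x0 at bit 6: 0x06
err (1b) val=1 bits=0x1 at bit 7: 0x86
word = 0x86 → little-endian bytes:
  [0]=0x86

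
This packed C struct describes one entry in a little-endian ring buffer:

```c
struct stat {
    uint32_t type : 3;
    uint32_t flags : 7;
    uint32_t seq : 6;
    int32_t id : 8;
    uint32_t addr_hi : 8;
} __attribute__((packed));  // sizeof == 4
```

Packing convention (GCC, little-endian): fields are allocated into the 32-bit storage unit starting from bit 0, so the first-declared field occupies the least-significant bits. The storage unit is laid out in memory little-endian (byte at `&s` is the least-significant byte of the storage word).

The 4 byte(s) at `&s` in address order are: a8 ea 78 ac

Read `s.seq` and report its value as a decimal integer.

58

[0]=0xa8 [1]=0xea [2]=0x78 [3]=0xac (little-endian) → word 0xac78eaa8
type [0+:3] = (word>>0) & 0x7 = 0
flags [3+:7] = (word>>3) & 0x7f = 85
seq [10+:6] = (word>>10) & 0x3f = 58  ←
id [16+:8] = (word>>16) & 0xff = 120
addr_hi [24+:8] = (word>>24) & 0xff = 172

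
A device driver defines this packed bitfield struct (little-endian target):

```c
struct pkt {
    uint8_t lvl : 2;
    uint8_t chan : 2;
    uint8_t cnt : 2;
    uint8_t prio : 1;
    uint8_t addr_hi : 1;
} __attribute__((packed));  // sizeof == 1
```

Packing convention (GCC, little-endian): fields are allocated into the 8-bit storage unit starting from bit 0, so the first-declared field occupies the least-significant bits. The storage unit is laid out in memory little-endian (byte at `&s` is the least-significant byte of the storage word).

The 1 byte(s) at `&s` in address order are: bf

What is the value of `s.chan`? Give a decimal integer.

3

[0]=0xbf (little-endian) → word 0xbf
lvl:2 @ bit 0 → (0xbf>>0)&0x3 = 0x3
chan:2 @ bit 2 → (0xbf>>2)&0x3 = 0x3  ←
cnt:2 @ bit 4 → (0xbf>>4)&0x3 = 0x3
prio:1 @ bit 6 → (0xbf>>6)&0x1 = 0x0
addr_hi:1 @ bit 7 → (0xbf>>7)&0x1 = 0x1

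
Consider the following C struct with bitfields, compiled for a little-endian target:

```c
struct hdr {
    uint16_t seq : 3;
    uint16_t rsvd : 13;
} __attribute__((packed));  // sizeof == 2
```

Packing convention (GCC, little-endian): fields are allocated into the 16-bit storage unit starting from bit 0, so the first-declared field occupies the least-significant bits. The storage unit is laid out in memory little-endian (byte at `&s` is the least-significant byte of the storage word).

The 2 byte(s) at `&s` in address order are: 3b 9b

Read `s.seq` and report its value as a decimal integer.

3

[0]=0x3b [1]=0x9b (little-endian) → word 0x9b3b
seq [0+:3] = (word>>0) & 0x7 = 3  ←
rsvd [3+:13] = (word>>3) & 0x1fff = 4967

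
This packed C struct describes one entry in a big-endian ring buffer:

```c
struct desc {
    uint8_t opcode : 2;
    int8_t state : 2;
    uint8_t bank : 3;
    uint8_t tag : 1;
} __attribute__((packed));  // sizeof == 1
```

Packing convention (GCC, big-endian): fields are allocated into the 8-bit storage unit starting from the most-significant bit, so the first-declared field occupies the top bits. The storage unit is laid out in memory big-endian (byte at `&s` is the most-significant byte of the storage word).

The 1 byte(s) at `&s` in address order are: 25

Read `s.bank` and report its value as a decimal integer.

[0]=0x25 (big-endian) → word 0x25
opcode [6+:2] = (word>>6) & 0x3 = 0
state [4+:2] = (word>>4) & 0x3 = 2
bank [1+:3] = (word>>1) & 0x7 = 2  ←
tag [0+:1] = (word>>0) & 0x1 = 1

2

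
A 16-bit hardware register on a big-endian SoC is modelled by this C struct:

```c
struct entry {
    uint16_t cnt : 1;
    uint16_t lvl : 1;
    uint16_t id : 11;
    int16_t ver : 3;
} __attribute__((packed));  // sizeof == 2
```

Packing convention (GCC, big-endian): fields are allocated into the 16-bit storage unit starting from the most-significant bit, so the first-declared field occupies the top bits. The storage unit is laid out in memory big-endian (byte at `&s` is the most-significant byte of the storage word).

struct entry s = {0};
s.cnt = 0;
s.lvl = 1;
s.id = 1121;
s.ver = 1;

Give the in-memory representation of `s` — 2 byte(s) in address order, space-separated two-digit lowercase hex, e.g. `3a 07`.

[15+:1] cnt=0 & 0x1 = 0x0; word=0x0000
[14+:1] lvl=1 & 0x1 = 0x1; word=0x4000
[3+:11] id=1121 & 0x7ff = 0x461; word=0x6308
[0+:3] ver=1 & 0x7 = 0x1; word=0x6309
word = 0x6309 → big-endian bytes:
  [0]=0x63  [1]=0x09

63 09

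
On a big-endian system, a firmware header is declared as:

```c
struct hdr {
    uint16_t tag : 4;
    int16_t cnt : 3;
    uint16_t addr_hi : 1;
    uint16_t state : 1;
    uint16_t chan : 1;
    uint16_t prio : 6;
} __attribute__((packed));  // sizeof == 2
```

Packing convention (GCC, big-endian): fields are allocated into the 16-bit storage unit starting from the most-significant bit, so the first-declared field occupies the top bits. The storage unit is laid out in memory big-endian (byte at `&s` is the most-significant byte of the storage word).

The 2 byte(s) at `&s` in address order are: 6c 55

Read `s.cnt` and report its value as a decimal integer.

-2

[0]=0x6c [1]=0x55 (big-endian) → word 0x6c55
tag:4 @ bit 12 → (0x6c55>>12)&0xf = 0x6
cnt:3 @ bit 9 → (0x6c55>>9)&0x7 = 0x6  ←
addr_hi:1 @ bit 8 → (0x6c55>>8)&0x1 = 0x0
state:1 @ bit 7 → (0x6c55>>7)&0x1 = 0x0
chan:1 @ bit 6 → (0x6c55>>6)&0x1 = 0x1
prio:6 @ bit 0 → (0x6c55>>0)&0x3f = 0x15
cnt signed 3b, MSB=1: 6 - 8 = -2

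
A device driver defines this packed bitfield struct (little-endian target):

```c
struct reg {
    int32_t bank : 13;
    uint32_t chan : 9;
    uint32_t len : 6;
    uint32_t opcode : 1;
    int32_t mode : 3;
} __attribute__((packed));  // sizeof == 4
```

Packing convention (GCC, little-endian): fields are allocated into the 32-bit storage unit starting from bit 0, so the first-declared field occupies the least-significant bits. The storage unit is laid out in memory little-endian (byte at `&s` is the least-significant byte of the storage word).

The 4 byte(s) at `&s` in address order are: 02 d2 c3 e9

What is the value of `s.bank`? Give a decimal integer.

[0]=0x02 [1]=0xd2 [2]=0xc3 [3]=0xe9 (little-endian) → word 0xe9c3d202
bank [0+:13] = (word>>0) & 0x1fff = 4610  ←
chan [13+:9] = (word>>13) & 0x1ff = 30
len [22+:6] = (word>>22) & 0x3f = 39
opcode [28+:1] = (word>>28) & 0x1 = 0
mode [29+:3] = (word>>29) & 0x7 = 7
bank signed 13b, MSB=1: 4610 - 8192 = -3582

-3582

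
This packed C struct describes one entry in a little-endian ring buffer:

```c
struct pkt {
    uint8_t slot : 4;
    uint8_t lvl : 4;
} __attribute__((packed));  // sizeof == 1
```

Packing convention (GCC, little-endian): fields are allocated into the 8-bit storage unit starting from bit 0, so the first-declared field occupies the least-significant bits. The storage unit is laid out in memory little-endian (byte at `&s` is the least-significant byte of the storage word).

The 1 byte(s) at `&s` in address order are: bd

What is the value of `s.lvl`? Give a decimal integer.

[0]=0xbd (little-endian) → word 0xbd
slot [0+:4] = (word>>0) & 0xf = 13
lvl [4+:4] = (word>>4) & 0xf = 11  ←

11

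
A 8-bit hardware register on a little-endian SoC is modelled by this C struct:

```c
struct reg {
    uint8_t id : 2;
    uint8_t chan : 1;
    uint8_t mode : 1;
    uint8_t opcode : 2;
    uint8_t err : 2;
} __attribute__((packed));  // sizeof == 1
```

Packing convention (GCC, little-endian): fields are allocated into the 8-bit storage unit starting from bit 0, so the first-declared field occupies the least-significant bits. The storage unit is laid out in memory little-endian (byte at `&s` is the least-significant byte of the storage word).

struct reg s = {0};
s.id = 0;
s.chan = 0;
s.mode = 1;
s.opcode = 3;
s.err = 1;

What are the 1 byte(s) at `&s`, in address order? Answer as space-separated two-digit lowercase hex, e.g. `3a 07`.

78

[0+:2] id=0 & 0x3 = 0x0; word=0x00
[2+:1] chan=0 & 0x1 = 0x0; word=0x00
[3+:1] mode=1 & 0x1 = 0x1; word=0x08
[4+:2] opcode=3 & 0x3 = 0x3; word=0x38
[6+:2] err=1 & 0x3 = 0x1; word=0x78
word = 0x78 → little-endian bytes:
  [0]=0x78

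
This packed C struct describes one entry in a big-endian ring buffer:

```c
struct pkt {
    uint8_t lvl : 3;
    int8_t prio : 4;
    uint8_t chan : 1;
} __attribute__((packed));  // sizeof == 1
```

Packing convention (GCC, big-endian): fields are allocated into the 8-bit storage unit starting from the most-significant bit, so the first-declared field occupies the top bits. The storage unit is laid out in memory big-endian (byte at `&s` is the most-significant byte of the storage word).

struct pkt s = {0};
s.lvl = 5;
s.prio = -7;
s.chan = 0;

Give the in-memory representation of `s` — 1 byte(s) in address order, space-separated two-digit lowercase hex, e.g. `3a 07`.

lvl:3 = 5 → 0x5 << 5 → word 0xa0
prio:4 = -7 → 0x9 << 1 → word 0xb2
chan:1 = 0 → 0x0 << 0 → word 0xb2
word = 0xb2 → big-endian bytes:
  [0]=0xb2

b2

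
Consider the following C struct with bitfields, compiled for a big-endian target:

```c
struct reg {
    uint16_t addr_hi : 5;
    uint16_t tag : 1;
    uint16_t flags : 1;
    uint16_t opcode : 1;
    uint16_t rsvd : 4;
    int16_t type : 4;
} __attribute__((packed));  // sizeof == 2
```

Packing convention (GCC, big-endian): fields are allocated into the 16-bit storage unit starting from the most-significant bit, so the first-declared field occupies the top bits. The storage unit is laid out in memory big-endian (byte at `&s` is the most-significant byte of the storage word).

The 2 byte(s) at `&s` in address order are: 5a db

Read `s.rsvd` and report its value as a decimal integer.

13

[0]=0x5a [1]=0xdb (big-endian) → word 0x5adb
addr_hi:5 @ bit 11 → (0x5adb>>11)&0x1f = 0xb
tag:1 @ bit 10 → (0x5adb>>10)&0x1 = 0x0
flags:1 @ bit 9 → (0x5adb>>9)&0x1 = 0x1
opcode:1 @ bit 8 → (0x5adb>>8)&0x1 = 0x0
rsvd:4 @ bit 4 → (0x5adb>>4)&0xf = 0xd  ←
type:4 @ bit 0 → (0x5adb>>0)&0xf = 0xb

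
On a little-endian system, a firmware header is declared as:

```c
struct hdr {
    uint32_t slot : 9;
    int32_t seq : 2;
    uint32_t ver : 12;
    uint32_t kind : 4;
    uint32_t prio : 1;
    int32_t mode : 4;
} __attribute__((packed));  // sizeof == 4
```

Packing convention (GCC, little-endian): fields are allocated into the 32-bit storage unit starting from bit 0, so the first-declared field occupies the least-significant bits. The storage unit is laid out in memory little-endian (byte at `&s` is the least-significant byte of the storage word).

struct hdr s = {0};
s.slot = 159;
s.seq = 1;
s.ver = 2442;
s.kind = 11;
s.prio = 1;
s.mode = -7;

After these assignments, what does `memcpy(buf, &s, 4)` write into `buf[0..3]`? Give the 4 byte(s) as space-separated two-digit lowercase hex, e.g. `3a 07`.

9f 52 cc 9d

[0+:9] slot=159 & 0x1ff = 0x9f; word=0x0000009f
[9+:2] seq=1 & 0x3 = 0x1; word=0x0000029f
[11+:12] ver=2442 & 0xfff = 0x98a; word=0x004c529f
[23+:4] kind=11 & 0xf = 0xb; word=0x05cc529f
[27+:1] prio=1 & 0x1 = 0x1; word=0x0dcc529f
[28+:4] mode=-7 & 0xf = 0x9; word=0x9dcc529f
word = 0x9dcc529f → little-endian bytes:
  [0]=0x9f  [1]=0x52  [2]=0xcc  [3]=0x9d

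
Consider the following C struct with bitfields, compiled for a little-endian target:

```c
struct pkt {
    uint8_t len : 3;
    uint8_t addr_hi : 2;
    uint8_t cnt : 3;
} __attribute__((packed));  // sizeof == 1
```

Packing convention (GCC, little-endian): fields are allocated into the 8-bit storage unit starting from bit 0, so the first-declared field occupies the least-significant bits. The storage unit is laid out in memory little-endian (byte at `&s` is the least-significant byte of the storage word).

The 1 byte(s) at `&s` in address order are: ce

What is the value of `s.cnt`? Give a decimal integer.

[0]=0xce (little-endian) → word 0xce
len [0+:3] = (word>>0) & 0x7 = 6
addr_hi [3+:2] = (word>>3) & 0x3 = 1
cnt [5+:3] = (word>>5) & 0x7 = 6  ←

6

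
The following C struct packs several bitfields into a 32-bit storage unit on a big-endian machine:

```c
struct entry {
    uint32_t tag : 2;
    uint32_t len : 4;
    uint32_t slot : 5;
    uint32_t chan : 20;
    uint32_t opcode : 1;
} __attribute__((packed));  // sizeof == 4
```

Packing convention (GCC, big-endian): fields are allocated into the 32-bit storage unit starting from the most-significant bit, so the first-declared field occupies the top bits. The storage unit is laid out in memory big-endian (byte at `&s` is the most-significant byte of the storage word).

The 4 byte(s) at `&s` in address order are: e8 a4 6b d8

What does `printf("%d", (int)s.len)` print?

10

[0]=0xe8 [1]=0xa4 [2]=0x6b [3]=0xd8 (big-endian) → word 0xe8a46bd8
tag [30+:2] = (word>>30) & 0x3 = 3
len [26+:4] = (word>>26) & 0xf = 10  ←
slot [21+:5] = (word>>21) & 0x1f = 5
chan [1+:20] = (word>>1) & 0xfffff = 144876
opcode [0+:1] = (word>>0) & 0x1 = 0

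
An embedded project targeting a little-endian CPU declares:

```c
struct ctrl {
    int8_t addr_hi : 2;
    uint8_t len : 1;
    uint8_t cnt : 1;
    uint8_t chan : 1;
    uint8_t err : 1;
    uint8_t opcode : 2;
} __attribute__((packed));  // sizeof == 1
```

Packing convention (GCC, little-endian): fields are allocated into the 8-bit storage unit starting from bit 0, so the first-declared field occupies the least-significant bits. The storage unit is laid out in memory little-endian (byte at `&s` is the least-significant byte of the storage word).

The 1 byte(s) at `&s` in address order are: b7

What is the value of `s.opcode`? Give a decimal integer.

[0]=0xb7 (little-endian) → word 0xb7
addr_hi:2 @ bit 0 → (0xb7>>0)&0x3 = 0x3
len:1 @ bit 2 → (0xb7>>2)&0x1 = 0x1
cnt:1 @ bit 3 → (0xb7>>3)&0x1 = 0x0
chan:1 @ bit 4 → (0xb7>>4)&0x1 = 0x1
err:1 @ bit 5 → (0xb7>>5)&0x1 = 0x1
opcode:2 @ bit 6 → (0xb7>>6)&0x3 = 0x2  ←

2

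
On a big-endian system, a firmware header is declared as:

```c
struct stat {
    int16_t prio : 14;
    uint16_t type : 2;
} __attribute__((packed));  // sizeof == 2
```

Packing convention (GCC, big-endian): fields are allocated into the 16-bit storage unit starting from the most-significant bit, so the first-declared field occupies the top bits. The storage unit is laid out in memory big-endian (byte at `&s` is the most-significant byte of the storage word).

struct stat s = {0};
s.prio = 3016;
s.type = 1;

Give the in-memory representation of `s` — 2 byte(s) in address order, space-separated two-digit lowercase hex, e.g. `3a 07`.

[2+:14] prio=3016 & 0x3fff = 0xbc8; word=0x2f20
[0+:2] type=1 & 0x3 = 0x1; word=0x2f21
word = 0x2f21 → big-endian bytes:
  [0]=0x2f  [1]=0x21

2f 21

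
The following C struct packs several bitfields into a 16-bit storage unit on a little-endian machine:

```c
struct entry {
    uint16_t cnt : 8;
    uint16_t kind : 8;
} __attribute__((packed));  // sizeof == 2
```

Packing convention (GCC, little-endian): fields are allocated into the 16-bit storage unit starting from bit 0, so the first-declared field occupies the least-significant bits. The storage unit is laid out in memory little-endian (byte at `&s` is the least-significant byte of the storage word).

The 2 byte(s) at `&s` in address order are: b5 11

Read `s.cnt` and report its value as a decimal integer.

181

[0]=0xb5 [1]=0x11 (little-endian) → word 0x11b5
cnt [0+:8] = (word>>0) & 0xff = 181  ←
kind [8+:8] = (word>>8) & 0xff = 17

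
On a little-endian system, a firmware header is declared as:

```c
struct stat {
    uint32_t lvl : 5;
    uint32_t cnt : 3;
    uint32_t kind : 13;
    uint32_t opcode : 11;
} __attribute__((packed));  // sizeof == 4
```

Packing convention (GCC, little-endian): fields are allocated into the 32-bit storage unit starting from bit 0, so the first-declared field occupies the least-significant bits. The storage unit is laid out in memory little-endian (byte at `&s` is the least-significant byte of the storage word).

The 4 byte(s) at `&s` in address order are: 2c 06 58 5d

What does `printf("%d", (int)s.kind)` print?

6150

[0]=0x2c [1]=0x06 [2]=0x58 [3]=0x5d (little-endian) → word 0x5d58062c
lvl:5 @ bit 0 → (0x5d58062c>>0)&0x1f = 0xc
cnt:3 @ bit 5 → (0x5d58062c>>5)&0x7 = 0x1
kind:13 @ bit 8 → (0x5d58062c>>8)&0x1fff = 0x1806  ←
opcode:11 @ bit 21 → (0x5d58062c>>21)&0x7ff = 0x2ea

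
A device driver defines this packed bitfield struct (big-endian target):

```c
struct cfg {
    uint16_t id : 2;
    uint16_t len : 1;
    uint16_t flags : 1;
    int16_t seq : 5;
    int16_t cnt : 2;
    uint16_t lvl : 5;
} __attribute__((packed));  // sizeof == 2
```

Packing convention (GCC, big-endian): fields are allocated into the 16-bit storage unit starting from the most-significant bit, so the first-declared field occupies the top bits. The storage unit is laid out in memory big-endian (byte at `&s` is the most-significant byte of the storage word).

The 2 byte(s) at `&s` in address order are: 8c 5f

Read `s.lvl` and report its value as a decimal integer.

31

[0]=0x8c [1]=0x5f (big-endian) → word 0x8c5f
id:2 @ bit 14 → (0x8c5f>>14)&0x3 = 0x2
len:1 @ bit 13 → (0x8c5f>>13)&0x1 = 0x0
flags:1 @ bit 12 → (0x8c5f>>12)&0x1 = 0x0
seq:5 @ bit 7 → (0x8c5f>>7)&0x1f = 0x18
cnt:2 @ bit 5 → (0x8c5f>>5)&0x3 = 0x2
lvl:5 @ bit 0 → (0x8c5f>>0)&0x1f = 0x1f  ←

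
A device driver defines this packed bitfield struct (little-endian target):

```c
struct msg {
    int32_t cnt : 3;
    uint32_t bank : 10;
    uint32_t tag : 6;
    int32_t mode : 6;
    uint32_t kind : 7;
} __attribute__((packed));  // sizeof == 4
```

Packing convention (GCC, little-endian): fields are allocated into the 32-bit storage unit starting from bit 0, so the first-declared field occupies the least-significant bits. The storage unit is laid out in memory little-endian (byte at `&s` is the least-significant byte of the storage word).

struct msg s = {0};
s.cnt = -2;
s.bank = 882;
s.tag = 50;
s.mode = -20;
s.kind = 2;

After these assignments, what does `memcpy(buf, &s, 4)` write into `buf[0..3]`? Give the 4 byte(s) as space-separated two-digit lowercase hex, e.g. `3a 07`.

[0+:3] cnt=-2 & 0x7 = 0x6; word=0x00000006
[3+:10] bank=882 & 0x3ff = 0x372; word=0x00001b96
[13+:6] tag=50 & 0x3f = 0x32; word=0x00065b96
[19+:6] mode=-20 & 0x3f = 0x2c; word=0x01665b96
[25+:7] kind=2 & 0x7f = 0x2; word=0x05665b96
word = 0x05665b96 → little-endian bytes:
  [0]=0x96  [1]=0x5b  [2]=0x66  [3]=0x05

96 5b 66 05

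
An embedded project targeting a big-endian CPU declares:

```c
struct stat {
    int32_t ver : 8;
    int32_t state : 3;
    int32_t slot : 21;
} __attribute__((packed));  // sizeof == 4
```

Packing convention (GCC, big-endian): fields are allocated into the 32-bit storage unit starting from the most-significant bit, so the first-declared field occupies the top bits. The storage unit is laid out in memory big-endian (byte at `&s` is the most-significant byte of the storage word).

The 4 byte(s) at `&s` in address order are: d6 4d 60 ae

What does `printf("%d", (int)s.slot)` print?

876718

[0]=0xd6 [1]=0x4d [2]=0x60 [3]=0xae (big-endian) → word 0xd64d60ae
ver [24+:8] = (word>>24) & 0xff = 214
state [21+:3] = (word>>21) & 0x7 = 2
slot [0+:21] = (word>>0) & 0x1fffff = 876718  ←
slot signed 21b, MSB=0: value = 876718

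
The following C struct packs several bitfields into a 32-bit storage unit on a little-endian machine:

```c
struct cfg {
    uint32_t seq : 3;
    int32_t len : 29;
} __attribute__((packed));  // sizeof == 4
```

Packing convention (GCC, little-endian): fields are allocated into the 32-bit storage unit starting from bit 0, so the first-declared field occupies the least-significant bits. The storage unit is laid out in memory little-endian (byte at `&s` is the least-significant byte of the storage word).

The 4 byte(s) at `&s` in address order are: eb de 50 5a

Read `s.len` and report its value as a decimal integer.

189406173

[0]=0xeb [1]=0xde [2]=0x50 [3]=0x5a (little-endian) → word 0x5a50deeb
seq [0+:3] = (word>>0) & 0x7 = 3
len [3+:29] = (word>>3) & 0x1fffffff = 189406173  ←
len signed 29b, MSB=0: value = 189406173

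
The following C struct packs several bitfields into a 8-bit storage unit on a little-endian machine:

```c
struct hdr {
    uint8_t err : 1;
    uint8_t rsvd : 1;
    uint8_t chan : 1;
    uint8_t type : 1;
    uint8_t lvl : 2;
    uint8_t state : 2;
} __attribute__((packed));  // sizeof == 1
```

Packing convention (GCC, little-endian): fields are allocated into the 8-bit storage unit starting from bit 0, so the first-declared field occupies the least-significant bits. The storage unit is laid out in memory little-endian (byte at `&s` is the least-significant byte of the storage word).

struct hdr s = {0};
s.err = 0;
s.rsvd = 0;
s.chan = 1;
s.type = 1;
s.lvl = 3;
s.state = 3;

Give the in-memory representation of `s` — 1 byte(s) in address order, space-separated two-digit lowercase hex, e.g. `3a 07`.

[0+:1] err=0 & 0x1 = 0x0; word=0x00
[1+:1] rsvd=0 & 0x1 = 0x0; word=0x00
[2+:1] chan=1 & 0x1 = 0x1; word=0x04
[3+:1] type=1 & 0x1 = 0x1; word=0x0c
[4+:2] lvl=3 & 0x3 = 0x3; word=0x3c
[6+:2] state=3 & 0x3 = 0x3; word=0xfc
word = 0xfc → little-endian bytes:
  [0]=0xfc

fc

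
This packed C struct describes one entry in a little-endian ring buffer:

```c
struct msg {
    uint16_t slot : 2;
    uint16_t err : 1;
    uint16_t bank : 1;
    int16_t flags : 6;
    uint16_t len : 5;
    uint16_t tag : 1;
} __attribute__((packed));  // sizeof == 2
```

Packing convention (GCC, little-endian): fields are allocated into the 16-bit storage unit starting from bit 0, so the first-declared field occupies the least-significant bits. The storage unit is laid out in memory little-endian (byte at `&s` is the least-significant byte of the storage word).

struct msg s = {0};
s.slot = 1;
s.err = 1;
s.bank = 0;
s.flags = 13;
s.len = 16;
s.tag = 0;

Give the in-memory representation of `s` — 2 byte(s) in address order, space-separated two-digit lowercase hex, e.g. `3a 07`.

slot (2b) val=1 bits=0x1 at bit 0: 0x0001
err (1b) val=1 bits=0x1 at bit 2: 0x0005
bank (1b) val=0 bits=0x0 at bit 3: 0x0005
flags (6b) val=13 bits=0xd at bit 4: 0x00d5
len (5b) val=16 bits=0x10 at bit 10: 0x40d5
tag (1b) val=0 bits=0x0 at bit 15: 0x40d5
word = 0x40d5 → little-endian bytes:
  [0]=0xd5  [1]=0x40

d5 40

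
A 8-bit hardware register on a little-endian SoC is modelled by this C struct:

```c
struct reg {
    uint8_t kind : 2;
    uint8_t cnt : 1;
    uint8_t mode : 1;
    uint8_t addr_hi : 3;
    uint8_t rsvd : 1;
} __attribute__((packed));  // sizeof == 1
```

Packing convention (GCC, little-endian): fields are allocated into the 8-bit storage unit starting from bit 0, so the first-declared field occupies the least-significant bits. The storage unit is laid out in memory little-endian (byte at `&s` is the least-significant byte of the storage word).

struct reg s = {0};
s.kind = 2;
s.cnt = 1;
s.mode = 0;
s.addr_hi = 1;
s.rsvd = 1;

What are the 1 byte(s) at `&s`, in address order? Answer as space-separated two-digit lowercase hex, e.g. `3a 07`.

[0+:2] kind=2 & 0x3 = 0x2; word=0x02
[2+:1] cnt=1 & 0x1 = 0x1; word=0x06
[3+:1] mode=0 & 0x1 = 0x0; word=0x06
[4+:3] addr_hi=1 & 0x7 = 0x1; word=0x16
[7+:1] rsvd=1 & 0x1 = 0x1; word=0x96
word = 0x96 → little-endian bytes:
  [0]=0x96

96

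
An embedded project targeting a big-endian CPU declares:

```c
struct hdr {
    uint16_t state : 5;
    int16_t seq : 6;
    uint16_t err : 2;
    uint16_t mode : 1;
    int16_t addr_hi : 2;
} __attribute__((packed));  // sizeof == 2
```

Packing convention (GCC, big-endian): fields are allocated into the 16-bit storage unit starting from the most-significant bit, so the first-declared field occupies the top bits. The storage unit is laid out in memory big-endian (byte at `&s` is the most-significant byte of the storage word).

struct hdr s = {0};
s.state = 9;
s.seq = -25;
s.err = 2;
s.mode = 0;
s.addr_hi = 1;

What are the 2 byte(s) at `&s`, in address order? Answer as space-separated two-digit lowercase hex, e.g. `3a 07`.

4c f1

state (5b) val=9 bits=0x9 at bit 11: 0x4800
seq (6b) val=-25 bits=0x27 at bit 5: 0x4ce0
err (2b) val=2 bits=0x2 at bit 3: 0x4cf0
mode (1b) val=0 bits=0x0 at bit 2: 0x4cf0
addr_hi (2b) val=1 bits=0x1 at bit 0: 0x4cf1
word = 0x4cf1 → big-endian bytes:
  [0]=0x4c  [1]=0xf1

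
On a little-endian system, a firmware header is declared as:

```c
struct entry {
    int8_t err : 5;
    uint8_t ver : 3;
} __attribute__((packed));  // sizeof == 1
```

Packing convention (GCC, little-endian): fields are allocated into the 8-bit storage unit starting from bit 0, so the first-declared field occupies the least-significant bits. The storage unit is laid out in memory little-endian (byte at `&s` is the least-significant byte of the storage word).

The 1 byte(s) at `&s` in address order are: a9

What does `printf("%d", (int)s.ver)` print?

[0]=0xa9 (little-endian) → word 0xa9
err [0+:5] = (word>>0) & 0x1f = 9
ver [5+:3] = (word>>5) & 0x7 = 5  ←

5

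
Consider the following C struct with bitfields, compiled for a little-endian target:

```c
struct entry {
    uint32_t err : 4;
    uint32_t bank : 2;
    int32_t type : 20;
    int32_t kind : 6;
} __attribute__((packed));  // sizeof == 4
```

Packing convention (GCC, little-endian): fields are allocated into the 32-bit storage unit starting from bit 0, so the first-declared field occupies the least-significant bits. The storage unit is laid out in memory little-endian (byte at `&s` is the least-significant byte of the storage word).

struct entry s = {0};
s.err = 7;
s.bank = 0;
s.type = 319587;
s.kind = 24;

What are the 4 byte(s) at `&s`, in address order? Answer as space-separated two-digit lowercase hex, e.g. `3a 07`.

c7 18 38 61

[0+:4] err=7 & 0xf = 0x7; word=0x00000007
[4+:2] bank=0 & 0x3 = 0x0; word=0x00000007
[6+:20] type=319587 & 0xfffff = 0x4e063; word=0x013818c7
[26+:6] kind=24 & 0x3f = 0x18; word=0x613818c7
word = 0x613818c7 → little-endian bytes:
  [0]=0xc7  [1]=0x18  [2]=0x38  [3]=0x61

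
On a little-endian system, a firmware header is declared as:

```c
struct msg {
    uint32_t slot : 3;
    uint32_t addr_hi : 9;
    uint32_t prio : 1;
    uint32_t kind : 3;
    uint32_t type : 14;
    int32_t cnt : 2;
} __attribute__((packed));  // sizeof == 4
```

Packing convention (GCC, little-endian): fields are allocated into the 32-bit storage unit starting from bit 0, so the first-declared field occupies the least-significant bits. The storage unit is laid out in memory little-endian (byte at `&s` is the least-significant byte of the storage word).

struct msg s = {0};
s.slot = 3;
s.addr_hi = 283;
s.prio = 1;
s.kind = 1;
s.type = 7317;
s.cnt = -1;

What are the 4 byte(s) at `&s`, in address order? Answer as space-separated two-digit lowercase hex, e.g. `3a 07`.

[0+:3] slot=3 & 0x7 = 0x3; word=0x00000003
[3+:9] addr_hi=283 & 0x1ff = 0x11b; word=0x000008db
[12+:1] prio=1 & 0x1 = 0x1; word=0x000018db
[13+:3] kind=1 & 0x7 = 0x1; word=0x000038db
[16+:14] type=7317 & 0x3fff = 0x1c95; word=0x1c9538db
[30+:2] cnt=-1 & 0x3 = 0x3; word=0xdc9538db
word = 0xdc9538db → little-endian bytes:
  [0]=0xdb  [1]=0x38  [2]=0x95  [3]=0xdc

db 38 95 dc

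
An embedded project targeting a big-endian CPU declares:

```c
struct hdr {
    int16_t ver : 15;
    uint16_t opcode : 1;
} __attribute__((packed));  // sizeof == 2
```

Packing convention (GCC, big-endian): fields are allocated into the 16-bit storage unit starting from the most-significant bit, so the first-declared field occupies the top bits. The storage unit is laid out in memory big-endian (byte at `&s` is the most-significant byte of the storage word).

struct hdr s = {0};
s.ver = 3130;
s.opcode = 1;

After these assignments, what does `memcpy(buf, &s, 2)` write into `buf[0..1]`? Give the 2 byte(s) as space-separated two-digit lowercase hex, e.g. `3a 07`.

ver (15b) val=3130 bits=0xc3a at bit 1: 0x1874
opcode (1b) val=1 bits=0x1 at bit 0: 0x1875
word = 0x1875 → big-endian bytes:
  [0]=0x18  [1]=0x75

18 75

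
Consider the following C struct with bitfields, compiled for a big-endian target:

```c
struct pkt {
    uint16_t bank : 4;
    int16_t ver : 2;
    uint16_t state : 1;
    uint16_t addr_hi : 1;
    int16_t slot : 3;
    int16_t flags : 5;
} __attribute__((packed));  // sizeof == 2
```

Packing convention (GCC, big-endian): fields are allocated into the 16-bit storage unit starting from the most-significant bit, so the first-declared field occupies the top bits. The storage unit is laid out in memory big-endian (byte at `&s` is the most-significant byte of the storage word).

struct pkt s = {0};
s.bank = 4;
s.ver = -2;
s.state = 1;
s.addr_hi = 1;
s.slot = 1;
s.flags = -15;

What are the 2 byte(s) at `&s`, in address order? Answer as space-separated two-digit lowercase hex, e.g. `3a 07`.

4b 31

[12+:4] bank=4 & 0xf = 0x4; word=0x4000
[10+:2] ver=-2 & 0x3 = 0x2; word=0x4800
[9+:1] state=1 & 0x1 = 0x1; word=0x4a00
[8+:1] addr_hi=1 & 0x1 = 0x1; word=0x4b00
[5+:3] slot=1 & 0x7 = 0x1; word=0x4b20
[0+:5] flags=-15 & 0x1f = 0x11; word=0x4b31
word = 0x4b31 → big-endian bytes:
  [0]=0x4b  [1]=0x31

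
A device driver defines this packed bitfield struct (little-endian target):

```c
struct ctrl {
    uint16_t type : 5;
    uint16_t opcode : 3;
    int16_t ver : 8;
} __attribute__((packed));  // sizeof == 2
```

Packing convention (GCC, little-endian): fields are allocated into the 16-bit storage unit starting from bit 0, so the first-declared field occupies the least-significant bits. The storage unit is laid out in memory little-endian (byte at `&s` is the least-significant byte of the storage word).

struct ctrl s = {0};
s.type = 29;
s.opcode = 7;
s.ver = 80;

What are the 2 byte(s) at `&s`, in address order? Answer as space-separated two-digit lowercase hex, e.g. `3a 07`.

[0+:5] type=29 & 0x1f = 0x1d; word=0x001d
[5+:3] opcode=7 & 0x7 = 0x7; word=0x00fd
[8+:8] ver=80 & 0xff = 0x50; word=0x50fd
word = 0x50fd → little-endian bytes:
  [0]=0xfd  [1]=0x50

fd 50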